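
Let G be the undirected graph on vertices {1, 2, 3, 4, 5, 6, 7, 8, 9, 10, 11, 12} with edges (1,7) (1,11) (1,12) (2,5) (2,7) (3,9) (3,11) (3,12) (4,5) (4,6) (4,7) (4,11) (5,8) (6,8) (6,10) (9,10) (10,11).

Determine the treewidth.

A width-3 tree decomposition is:
Bags: B1 = {1, 3, 9, 12}  B2 = {1, 3, 9, 11}  B3 = {1, 9, 10, 11}  B4 = {1, 7, 10, 11}  B5 = {4, 7, 10, 11}  B6 = {4, 6, 7, 10}  B7 = {2, 4, 6, 7}  B8 = {2, 4, 5, 6}  B9 = {2, 5, 6, 8}
Tree: B1–B2, B2–B3, B3–B4, B4–B5, B5–B6, B6–B7, B7–B8, B8–B9
Every bag has size at most 4, so the width is 4 − 1 = 3 and tw(G) ≤ 3. For the lower bound: the 4 vertex sets {3,9,12}, {1}, {11}, {4,6,7,10} are disjoint, each induces a connected subgraph, and every pair is joined by at least one edge of G. Contracting each set to a single vertex therefore yields K_{4} as a minor, and since treewidth is minor-monotone, tw(G) ≥ tw(K_{4}) = 3. Therefore the treewidth is 3.

3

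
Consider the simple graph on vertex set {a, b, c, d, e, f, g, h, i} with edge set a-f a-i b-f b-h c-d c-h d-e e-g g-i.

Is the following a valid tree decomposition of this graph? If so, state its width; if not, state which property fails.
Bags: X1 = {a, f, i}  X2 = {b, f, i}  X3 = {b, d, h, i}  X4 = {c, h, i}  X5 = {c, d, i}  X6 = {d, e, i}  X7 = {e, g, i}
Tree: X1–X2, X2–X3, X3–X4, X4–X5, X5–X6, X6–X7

A tree decomposition must satisfy three properties: every vertex lies in some bag; for every edge, both endpoints lie together in some bag; and for every vertex, the bags containing it form a connected subtree. Here bags containing vertex d are not connected in the tree, so the decomposition is invalid.

No — bags containing vertex d are not connected in the tree.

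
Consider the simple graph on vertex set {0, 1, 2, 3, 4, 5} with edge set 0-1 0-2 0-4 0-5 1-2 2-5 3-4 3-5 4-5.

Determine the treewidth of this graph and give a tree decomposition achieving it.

Each bag holds 3 vertices, so the decomposition has width 2, which upper-bounds the treewidth. Conversely, {0, 1, 2} is a clique of size 3, and the vertices of any clique must share a bag in every tree decomposition; so some bag has ≥ 3 vertices and tw(G) ≥ 2. Hence tw(G) = 2 exactly.

Treewidth 2.
Bags: B1 = {0, 2, 5}  B2 = {0, 4, 5}  B3 = {3, 4, 5}  B4 = {0, 1, 2}
Tree: B1–B2, B2–B3, B1–B4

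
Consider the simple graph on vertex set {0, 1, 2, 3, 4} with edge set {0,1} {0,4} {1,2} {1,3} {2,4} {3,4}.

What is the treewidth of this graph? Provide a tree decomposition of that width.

Treewidth 2.
Bags: B1 = {1, 2, 4}  B2 = {0, 1, 4}  B3 = {1, 3, 4}
Tree: B1–B2, B2–B3

Each bag holds 3 vertices, so the decomposition has width 2, which upper-bounds the treewidth. The edges 1–2–4–0–1 form a cycle, so G is not a tree and its treewidth is at least 2. Hence tw(G) = 2 exactly.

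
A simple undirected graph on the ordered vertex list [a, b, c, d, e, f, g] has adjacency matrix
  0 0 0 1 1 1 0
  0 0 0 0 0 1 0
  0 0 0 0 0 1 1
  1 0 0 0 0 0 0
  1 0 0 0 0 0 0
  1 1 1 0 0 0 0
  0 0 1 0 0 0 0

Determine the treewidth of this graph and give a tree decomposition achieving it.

Each bag holds 2 vertices, so the decomposition has width 1, which upper-bounds the treewidth. G has an edge, so its treewidth is at least 1. Hence tw(G) = 1 exactly.

Treewidth 1.
One such decomposition:
Bags: B1 = {c, g}  B2 = {c, f}  B3 = {a, f}  B4 = {b, f}  B5 = {a, d}  B6 = {a, e}
Tree: B1–B2, B2–B3, B2–B4, B3–B5, B3–B6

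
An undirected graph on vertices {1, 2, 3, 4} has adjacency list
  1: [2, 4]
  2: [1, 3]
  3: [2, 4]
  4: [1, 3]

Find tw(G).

A width-2 tree decomposition is:
Bags: B1 = {1, 2, 4}  B2 = {2, 3, 4}
Tree: B1–B2
Each bag holds 3 vertices, so the decomposition has width 2, which upper-bounds the treewidth. For the lower bound, G contains the cycle 4–1–2–3–4, so G is not a forest; only forests have treewidth ≤ 1, hence tw(G) ≥ 2. Hence tw(G) = 2 exactly.

2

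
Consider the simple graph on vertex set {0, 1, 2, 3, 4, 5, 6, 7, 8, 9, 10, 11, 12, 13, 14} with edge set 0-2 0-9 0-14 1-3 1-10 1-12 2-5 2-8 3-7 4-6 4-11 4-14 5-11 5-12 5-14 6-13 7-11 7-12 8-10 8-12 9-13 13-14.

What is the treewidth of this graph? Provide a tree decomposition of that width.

Every bag has size at most 4, so the width is 4 − 1 = 3 and tw(G) ≤ 3. For the lower bound: the 4 vertex sets {1,3,10}, {7}, {12}, {2,5,8,11} are disjoint, each induces a connected subgraph, and every pair is joined by at least one edge of G. Contracting each set to a single vertex therefore yields K_{4} as a minor, and since treewidth is minor-monotone, tw(G) ≥ tw(K_{4}) = 3. Hence tw(G) = 3 exactly.

Treewidth 3.
Bags: B1 = {1, 3, 7, 10}  B2 = {1, 7, 10, 12}  B3 = {7, 8, 10, 12}  B4 = {7, 8, 11, 12}  B5 = {5, 8, 11, 12}  B6 = {2, 5, 8, 11}  B7 = {2, 4, 5, 11}  B8 = {2, 4, 5, 14}  B9 = {0, 2, 4, 14}  B10 = {0, 4, 6, 14}  B11 = {0, 6, 13, 14}  B12 = {0, 6, 9, 13}
Tree: B1–B2, B2–B3, B3–B4, B4–B5, B5–B6, B6–B7, B7–B8, B8–B9, B9–B10, B10–B11, B11–B12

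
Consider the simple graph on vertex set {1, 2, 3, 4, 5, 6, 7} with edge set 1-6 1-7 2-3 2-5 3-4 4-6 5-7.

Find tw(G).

A width-2 tree decomposition is:
Bags: B1 = {2, 3, 5}  B2 = {3, 4, 5}  B3 = {4, 5, 6}  B4 = {1, 5, 6}  B5 = {1, 5, 7}
Tree: B1–B2, B2–B3, B3–B4, B4–B5
The largest bag has 3 vertices, giving width 2; this decomposition certifies tw(G) ≤ 2. Since 5–2–3–4–6–1–7–5 is a cycle in G, G is not acyclic. Forests are exactly the graphs of treewidth ≤ 1, so tw(G) ≥ 2. Therefore the treewidth is 2.

2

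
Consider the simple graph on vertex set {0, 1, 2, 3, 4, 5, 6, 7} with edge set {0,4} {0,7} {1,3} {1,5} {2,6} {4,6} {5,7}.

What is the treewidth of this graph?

1

A width-1 tree decomposition is:
Bags: B1 = {2, 6}  B2 = {4, 6}  B3 = {0, 4}  B4 = {0, 7}  B5 = {5, 7}  B6 = {1, 5}  B7 = {1, 3}
Tree: B1–B2, B2–B3, B3–B4, B4–B5, B5–B6, B6–B7
Each bag holds 2 vertices, so the decomposition has width 1, which upper-bounds the treewidth. G has an edge, so its treewidth is at least 1. The upper and lower bounds meet at 1, so that is the treewidth.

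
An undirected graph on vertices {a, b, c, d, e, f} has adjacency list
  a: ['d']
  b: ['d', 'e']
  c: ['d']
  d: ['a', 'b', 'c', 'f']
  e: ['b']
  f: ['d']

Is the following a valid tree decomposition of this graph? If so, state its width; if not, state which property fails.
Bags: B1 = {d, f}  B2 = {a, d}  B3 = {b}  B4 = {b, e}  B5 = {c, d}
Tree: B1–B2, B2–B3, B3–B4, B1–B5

No — edge (d,b) lies in no bag.

A tree decomposition must satisfy three properties: every vertex lies in some bag; for every edge, both endpoints lie together in some bag; and for every vertex, the bags containing it form a connected subtree. Here edge (d,b) lies in no bag, so the decomposition is invalid.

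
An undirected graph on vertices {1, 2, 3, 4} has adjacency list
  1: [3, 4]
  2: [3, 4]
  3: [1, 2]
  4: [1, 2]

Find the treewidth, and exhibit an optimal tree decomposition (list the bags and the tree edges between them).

Treewidth 2.
One such decomposition:
Bags: B1 = {1, 3, 4}  B2 = {2, 3, 4}
Tree: B1–B2

Each bag holds 3 vertices, so the decomposition has width 2, which upper-bounds the treewidth. Since 4–1–3–2–4 is a cycle in G, G is not acyclic. Forests are exactly the graphs of treewidth ≤ 1, so tw(G) ≥ 2. Combining the bounds, tw(G) = 2.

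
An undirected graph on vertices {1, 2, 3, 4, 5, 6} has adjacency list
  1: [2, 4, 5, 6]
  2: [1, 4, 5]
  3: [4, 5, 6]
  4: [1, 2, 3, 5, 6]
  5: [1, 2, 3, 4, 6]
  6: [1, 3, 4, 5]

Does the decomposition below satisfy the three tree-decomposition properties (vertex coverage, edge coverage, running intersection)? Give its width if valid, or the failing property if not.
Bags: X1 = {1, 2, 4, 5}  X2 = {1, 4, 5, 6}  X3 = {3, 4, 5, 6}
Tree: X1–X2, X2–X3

Every vertex of G appears in some bag (union = {1, 2, 3, 4, 5, 6}); every edge is covered by a bag; and for each vertex v the set of bags containing v is connected in the bag tree. The decomposition is therefore valid. The largest bag has 4 vertices, so the width is 3.

Yes; width 3.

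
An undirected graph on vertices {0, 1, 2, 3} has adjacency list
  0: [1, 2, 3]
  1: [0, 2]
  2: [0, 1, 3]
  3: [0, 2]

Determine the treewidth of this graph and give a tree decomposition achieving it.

Each bag holds 3 vertices, so the decomposition has width 2, which upper-bounds the treewidth. For the lower bound, the 3 vertices {0, 1, 2} are pairwise adjacent, and any tree decomposition puts a clique entirely inside one bag — forcing width ≥ 2. Therefore the treewidth is 2.

Treewidth 2.
One optimal decomposition is:
Bags: B1 = {0, 2, 3}  B2 = {0, 1, 2}
Tree: B1–B2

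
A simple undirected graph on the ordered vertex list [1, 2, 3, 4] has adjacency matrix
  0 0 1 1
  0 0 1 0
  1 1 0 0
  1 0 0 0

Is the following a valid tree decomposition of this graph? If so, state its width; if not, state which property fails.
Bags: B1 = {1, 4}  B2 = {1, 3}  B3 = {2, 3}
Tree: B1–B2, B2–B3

Checking the three conditions: (i) the bags cover all of {1, 2, 3, 4}; (ii) for each edge, some bag contains both endpoints; (iii) the bags containing any fixed vertex form a subtree. All hold, so the decomposition is valid with width 2 − 1 = 1.

Yes; width 1.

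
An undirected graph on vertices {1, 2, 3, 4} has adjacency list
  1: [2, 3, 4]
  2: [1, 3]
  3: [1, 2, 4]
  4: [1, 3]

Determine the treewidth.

A width-2 tree decomposition is:
Bags: B1 = {1, 2, 3}  B2 = {1, 3, 4}
Tree: B1–B2
Each bag holds 3 vertices, so the decomposition has width 2, which upper-bounds the treewidth. Conversely, {1, 2, 3} is a clique of size 3, and the vertices of any clique must share a bag in every tree decomposition; so some bag has ≥ 3 vertices and tw(G) ≥ 2. Combining the bounds, tw(G) = 2.

2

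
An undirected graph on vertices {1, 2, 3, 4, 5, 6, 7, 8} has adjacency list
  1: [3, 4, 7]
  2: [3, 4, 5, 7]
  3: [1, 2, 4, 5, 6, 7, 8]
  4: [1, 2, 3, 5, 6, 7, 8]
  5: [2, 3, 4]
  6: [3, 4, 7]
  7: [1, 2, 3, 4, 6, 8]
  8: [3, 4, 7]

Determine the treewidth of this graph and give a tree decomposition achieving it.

The largest bag has 4 vertices, giving width 3; this decomposition certifies tw(G) ≤ 3. For the lower bound, the 4 vertices {2, 3, 4, 5} are pairwise adjacent, and any tree decomposition puts a clique entirely inside one bag — forcing width ≥ 3. The upper and lower bounds meet at 3, so that is the treewidth.

Treewidth 3.
One such decomposition:
Bags: B1 = {1, 3, 4, 7}  B2 = {3, 4, 7, 8}  B3 = {2, 3, 4, 7}  B4 = {3, 4, 6, 7}  B5 = {2, 3, 4, 5}
Tree: B1–B2, B2–B3, B3–B4, B3–B5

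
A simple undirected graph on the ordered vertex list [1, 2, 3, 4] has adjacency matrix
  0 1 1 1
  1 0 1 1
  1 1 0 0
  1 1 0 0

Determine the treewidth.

2

A width-2 tree decomposition is:
Bags: B1 = {1, 2, 3}  B2 = {1, 2, 4}
Tree: B1–B2
Every bag has size at most 3, so the width is 3 − 1 = 2 and tw(G) ≤ 2. Conversely, {1, 2, 3} is a clique of size 3, and the vertices of any clique must share a bag in every tree decomposition; so some bag has ≥ 3 vertices and tw(G) ≥ 2. Hence tw(G) = 2 exactly.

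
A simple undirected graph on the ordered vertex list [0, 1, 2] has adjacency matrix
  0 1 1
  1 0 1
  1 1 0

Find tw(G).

2

A width-2 tree decomposition is:
Bags: B1 = {0, 1, 2}
Tree: (single bag)
A single bag containing all 3 vertices is trivially a valid decomposition of width 2. For the lower bound, the 3 vertices {0, 1, 2} are pairwise adjacent, and any tree decomposition puts a clique entirely inside one bag — forcing width ≥ 2. The upper and lower bounds meet at 2, so that is the treewidth.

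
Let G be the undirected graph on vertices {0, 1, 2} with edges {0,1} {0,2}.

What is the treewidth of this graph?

1

A width-1 tree decomposition is:
Bags: B1 = {0, 1}  B2 = {0, 2}
Tree: B1–B2
The largest bag has 2 vertices, giving width 1; this decomposition certifies tw(G) ≤ 1. Any graph with an edge has treewidth ≥ 1, and G has the edge 1–0. Combining the bounds, tw(G) = 1.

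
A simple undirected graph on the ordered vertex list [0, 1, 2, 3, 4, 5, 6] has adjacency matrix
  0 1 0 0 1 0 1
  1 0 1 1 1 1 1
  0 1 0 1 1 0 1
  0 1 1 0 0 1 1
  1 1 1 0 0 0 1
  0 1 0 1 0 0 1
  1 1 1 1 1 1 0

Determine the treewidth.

3

A width-3 tree decomposition is:
Bags: B1 = {1, 2, 3, 6}  B2 = {1, 3, 5, 6}  B3 = {1, 2, 4, 6}  B4 = {0, 1, 4, 6}
Tree: B1–B2, B1–B3, B3–B4
Each bag holds 4 vertices, so the decomposition has width 3, which upper-bounds the treewidth. Conversely, {0, 1, 4, 6} is a clique of size 4, and the vertices of any clique must share a bag in every tree decomposition; so some bag has ≥ 4 vertices and tw(G) ≥ 3. Combining the bounds, tw(G) = 3.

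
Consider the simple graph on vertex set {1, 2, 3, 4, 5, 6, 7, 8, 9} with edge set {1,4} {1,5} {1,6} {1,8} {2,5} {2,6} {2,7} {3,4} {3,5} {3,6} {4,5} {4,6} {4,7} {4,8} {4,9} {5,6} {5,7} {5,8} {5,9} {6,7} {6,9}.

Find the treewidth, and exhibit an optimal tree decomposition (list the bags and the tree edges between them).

The largest bag has 4 vertices, giving width 3; this decomposition certifies tw(G) ≤ 3. For the lower bound, the 4 vertices {2, 5, 6, 7} are pairwise adjacent, and any tree decomposition puts a clique entirely inside one bag — forcing width ≥ 3. Combining the bounds, tw(G) = 3.

Treewidth 3.
One optimal decomposition is:
Bags: B1 = {1, 4, 5, 6}  B2 = {4, 5, 6, 7}  B3 = {4, 5, 6, 9}  B4 = {1, 4, 5, 8}  B5 = {3, 4, 5, 6}  B6 = {2, 5, 6, 7}
Tree: B1–B2, B1–B3, B1–B4, B3–B5, B2–B6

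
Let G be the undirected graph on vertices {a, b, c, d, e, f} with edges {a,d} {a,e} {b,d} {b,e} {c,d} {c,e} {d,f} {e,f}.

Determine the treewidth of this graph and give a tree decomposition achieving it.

The largest bag has 3 vertices, giving width 2; this decomposition certifies tw(G) ≤ 2. For the lower bound, G contains the cycle d–f–e–b–d, so G is not a forest; only forests have treewidth ≤ 1, hence tw(G) ≥ 2. Therefore the treewidth is 2.

Treewidth 2.
One optimal decomposition is:
Bags: B1 = {d, e, f}  B2 = {b, d, e}  B3 = {a, d, e}  B4 = {c, d, e}
Tree: B1–B2, B2–B3, B3–B4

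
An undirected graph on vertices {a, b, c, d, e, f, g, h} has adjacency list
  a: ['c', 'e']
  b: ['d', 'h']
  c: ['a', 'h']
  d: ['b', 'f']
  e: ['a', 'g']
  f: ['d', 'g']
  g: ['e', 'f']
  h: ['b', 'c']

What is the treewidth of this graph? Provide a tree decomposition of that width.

Treewidth 2.
One such decomposition:
Bags: B1 = {d, f, g}  B2 = {b, d, g}  B3 = {b, g, h}  B4 = {c, g, h}  B5 = {a, c, g}  B6 = {a, e, g}
Tree: B1–B2, B2–B3, B3–B4, B4–B5, B5–B6

Each bag holds 3 vertices, so the decomposition has width 2, which upper-bounds the treewidth. The edges g–f–d–b–h–c–a–e–g form a cycle, so G is not a tree and its treewidth is at least 2. Therefore the treewidth is 2.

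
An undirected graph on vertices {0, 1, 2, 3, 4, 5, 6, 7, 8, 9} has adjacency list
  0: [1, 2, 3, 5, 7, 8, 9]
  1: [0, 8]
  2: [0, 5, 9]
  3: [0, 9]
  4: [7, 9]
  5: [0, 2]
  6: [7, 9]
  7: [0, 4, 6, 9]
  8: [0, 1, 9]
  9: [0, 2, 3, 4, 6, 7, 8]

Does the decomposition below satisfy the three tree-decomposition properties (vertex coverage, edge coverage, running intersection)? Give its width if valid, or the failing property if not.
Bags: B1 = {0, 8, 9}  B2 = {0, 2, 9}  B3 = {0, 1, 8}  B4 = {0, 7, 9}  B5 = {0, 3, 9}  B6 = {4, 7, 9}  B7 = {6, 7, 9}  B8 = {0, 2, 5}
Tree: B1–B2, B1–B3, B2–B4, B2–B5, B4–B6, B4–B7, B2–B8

Yes; width 2.

Vertex coverage: the bags together contain {0, 1, 2, 3, 4, 5, 6, 7, 8, 9}, the full vertex set. Edge coverage: each edge of G has both endpoints in at least one bag. Running intersection: for every vertex, the bags containing it form a connected subtree. All three properties hold, so this is a valid tree decomposition of width max|bag| − 1 = 2, and hence tw(G) ≤ 2.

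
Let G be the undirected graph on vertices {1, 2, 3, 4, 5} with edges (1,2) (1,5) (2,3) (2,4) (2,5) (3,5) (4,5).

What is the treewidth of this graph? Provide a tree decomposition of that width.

Treewidth 2.
Bags: B1 = {1, 2, 5}  B2 = {2, 4, 5}  B3 = {2, 3, 5}
Tree: B1–B2, B1–B3

Each bag holds 3 vertices, so the decomposition has width 2, which upper-bounds the treewidth. On the other hand G contains the 3-clique {1, 2, 5}. A clique must lie in a single bag of any decomposition, so no decomposition can have width below 2. Combining the bounds, tw(G) = 2.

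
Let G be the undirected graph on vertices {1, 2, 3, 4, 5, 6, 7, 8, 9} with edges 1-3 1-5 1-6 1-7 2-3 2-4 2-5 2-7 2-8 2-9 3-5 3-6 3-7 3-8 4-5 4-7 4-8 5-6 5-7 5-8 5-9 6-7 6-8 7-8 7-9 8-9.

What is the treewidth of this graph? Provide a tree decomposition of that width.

Each bag holds 5 vertices, so the decomposition has width 4, which upper-bounds the treewidth. On the other hand G contains the 5-clique {2, 5, 7, 8, 9}. A clique must lie in a single bag of any decomposition, so no decomposition can have width below 4. Therefore the treewidth is 4.

Treewidth 4.
One optimal decomposition is:
Bags: B1 = {2, 4, 5, 7, 8}  B2 = {2, 3, 5, 7, 8}  B3 = {2, 5, 7, 8, 9}  B4 = {3, 5, 6, 7, 8}  B5 = {1, 3, 5, 6, 7}
Tree: B1–B2, B1–B3, B2–B4, B4–B5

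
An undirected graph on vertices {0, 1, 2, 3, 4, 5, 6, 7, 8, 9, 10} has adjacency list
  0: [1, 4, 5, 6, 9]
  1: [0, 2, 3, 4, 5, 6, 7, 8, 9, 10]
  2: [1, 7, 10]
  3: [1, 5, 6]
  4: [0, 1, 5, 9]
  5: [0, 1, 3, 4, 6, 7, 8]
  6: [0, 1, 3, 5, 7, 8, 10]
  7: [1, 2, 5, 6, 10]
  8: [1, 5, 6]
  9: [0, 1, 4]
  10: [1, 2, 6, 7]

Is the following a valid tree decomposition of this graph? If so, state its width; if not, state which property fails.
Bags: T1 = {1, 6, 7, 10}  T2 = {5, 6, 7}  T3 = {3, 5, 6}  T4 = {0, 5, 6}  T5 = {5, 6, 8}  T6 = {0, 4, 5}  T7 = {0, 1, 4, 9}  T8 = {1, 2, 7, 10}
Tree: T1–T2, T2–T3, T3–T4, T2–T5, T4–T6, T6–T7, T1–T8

No — edge (1,5) lies in no bag.

A tree decomposition must satisfy three properties: every vertex lies in some bag; for every edge, both endpoints lie together in some bag; and for every vertex, the bags containing it form a connected subtree. Here edge (1,5) lies in no bag, so the decomposition is invalid.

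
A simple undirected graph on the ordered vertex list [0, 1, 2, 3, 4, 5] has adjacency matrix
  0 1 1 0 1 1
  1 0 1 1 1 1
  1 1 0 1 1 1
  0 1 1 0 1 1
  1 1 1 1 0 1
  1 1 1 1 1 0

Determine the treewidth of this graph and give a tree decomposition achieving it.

Every bag has size at most 5, so the width is 5 − 1 = 4 and tw(G) ≤ 4. For the lower bound, the 5 vertices {0, 1, 2, 4, 5} are pairwise adjacent, and any tree decomposition puts a clique entirely inside one bag — forcing width ≥ 4. Therefore the treewidth is 4.

Treewidth 4.
Bags: B1 = {0, 1, 2, 4, 5}  B2 = {1, 2, 3, 4, 5}
Tree: B1–B2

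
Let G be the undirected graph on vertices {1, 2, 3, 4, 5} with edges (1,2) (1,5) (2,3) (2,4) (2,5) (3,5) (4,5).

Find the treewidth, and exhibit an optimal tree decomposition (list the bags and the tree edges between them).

Every bag has size at most 3, so the width is 3 − 1 = 2 and tw(G) ≤ 2. On the other hand G contains the 3-clique {1, 2, 5}. A clique must lie in a single bag of any decomposition, so no decomposition can have width below 2. Hence tw(G) = 2 exactly.

Treewidth 2.
Bags: B1 = {1, 2, 5}  B2 = {2, 4, 5}  B3 = {2, 3, 5}
Tree: B1–B2, B2–B3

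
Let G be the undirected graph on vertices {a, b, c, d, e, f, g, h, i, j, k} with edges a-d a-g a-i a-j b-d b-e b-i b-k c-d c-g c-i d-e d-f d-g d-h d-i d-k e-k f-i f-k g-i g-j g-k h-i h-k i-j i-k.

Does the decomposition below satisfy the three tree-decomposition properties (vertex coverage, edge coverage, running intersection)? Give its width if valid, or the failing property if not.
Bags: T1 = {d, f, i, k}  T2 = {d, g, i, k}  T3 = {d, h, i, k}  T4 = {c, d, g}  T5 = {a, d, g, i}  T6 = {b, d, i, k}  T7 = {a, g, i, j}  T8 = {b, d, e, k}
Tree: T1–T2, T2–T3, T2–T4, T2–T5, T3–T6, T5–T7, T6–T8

No — edge (i,c) lies in no bag.

A tree decomposition must satisfy three properties: every vertex lies in some bag; for every edge, both endpoints lie together in some bag; and for every vertex, the bags containing it form a connected subtree. Here edge (i,c) lies in no bag, so the decomposition is invalid.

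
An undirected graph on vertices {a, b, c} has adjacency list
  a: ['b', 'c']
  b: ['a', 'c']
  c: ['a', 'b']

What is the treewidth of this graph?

2

A width-2 tree decomposition is:
Bags: B1 = {a, b, c}
Tree: (single bag)
A single bag containing all 3 vertices is trivially a valid decomposition of width 2. On the other hand G contains the 3-clique {a, b, c}. A clique must lie in a single bag of any decomposition, so no decomposition can have width below 2. Therefore the treewidth is 2.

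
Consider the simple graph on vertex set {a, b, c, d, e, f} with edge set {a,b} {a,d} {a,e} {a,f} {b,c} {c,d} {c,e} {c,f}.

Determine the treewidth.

A width-2 tree decomposition is:
Bags: B1 = {a, c, d}  B2 = {a, b, c}  B3 = {a, c, f}  B4 = {a, c, e}
Tree: B1–B2, B2–B3, B3–B4
Each bag holds 3 vertices, so the decomposition has width 2, which upper-bounds the treewidth. Since a–d–c–b–a is a cycle in G, G is not acyclic. Forests are exactly the graphs of treewidth ≤ 1, so tw(G) ≥ 2. The upper and lower bounds meet at 2, so that is the treewidth.

2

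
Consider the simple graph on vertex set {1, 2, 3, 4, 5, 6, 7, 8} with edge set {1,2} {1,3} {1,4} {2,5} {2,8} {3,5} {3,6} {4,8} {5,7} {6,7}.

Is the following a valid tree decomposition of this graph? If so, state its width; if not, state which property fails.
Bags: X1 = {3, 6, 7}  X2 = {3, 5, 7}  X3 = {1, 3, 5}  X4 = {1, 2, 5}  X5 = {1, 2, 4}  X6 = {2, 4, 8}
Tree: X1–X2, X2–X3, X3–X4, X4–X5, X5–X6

Yes; width 2.

Every vertex of G appears in some bag (union = {1, 2, 3, 4, 5, 6, 7, 8}); every edge is covered by a bag; and for each vertex v the set of bags containing v is connected in the bag tree. The decomposition is therefore valid. The largest bag has 3 vertices, so the width is 2.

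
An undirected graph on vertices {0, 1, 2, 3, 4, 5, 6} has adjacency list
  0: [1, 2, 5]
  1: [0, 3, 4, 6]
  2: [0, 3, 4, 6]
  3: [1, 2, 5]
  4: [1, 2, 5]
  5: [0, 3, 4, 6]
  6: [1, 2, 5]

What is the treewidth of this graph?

3

A width-3 tree decomposition is:
Bags: B1 = {1, 2, 5, 6}  B2 = {0, 1, 2, 5}  B3 = {1, 2, 4, 5}  B4 = {1, 2, 3, 5}
Tree: B1–B2, B2–B3, B3–B4
The largest bag has 4 vertices, giving width 3; this decomposition certifies tw(G) ≤ 3. For the lower bound: the 4 vertex sets {1,6}, {0,5}, {2}, {4} are disjoint, each induces a connected subgraph, and every pair is joined by at least one edge of G. Contracting each set to a single vertex therefore yields K_{4} as a minor, and since treewidth is minor-monotone, tw(G) ≥ tw(K_{4}) = 3. Hence tw(G) = 3 exactly.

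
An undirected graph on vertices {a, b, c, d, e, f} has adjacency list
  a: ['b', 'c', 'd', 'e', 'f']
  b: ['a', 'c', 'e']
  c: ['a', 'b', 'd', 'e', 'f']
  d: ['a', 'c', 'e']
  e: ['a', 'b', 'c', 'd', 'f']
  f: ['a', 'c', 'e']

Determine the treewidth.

A width-3 tree decomposition is:
Bags: B1 = {a, c, e, f}  B2 = {a, c, d, e}  B3 = {a, b, c, e}
Tree: B1–B2, B1–B3
Every bag has size at most 4, so the width is 4 − 1 = 3 and tw(G) ≤ 3. Conversely, {a, c, d, e} is a clique of size 4, and the vertices of any clique must share a bag in every tree decomposition; so some bag has ≥ 4 vertices and tw(G) ≥ 3. Therefore the treewidth is 3.

3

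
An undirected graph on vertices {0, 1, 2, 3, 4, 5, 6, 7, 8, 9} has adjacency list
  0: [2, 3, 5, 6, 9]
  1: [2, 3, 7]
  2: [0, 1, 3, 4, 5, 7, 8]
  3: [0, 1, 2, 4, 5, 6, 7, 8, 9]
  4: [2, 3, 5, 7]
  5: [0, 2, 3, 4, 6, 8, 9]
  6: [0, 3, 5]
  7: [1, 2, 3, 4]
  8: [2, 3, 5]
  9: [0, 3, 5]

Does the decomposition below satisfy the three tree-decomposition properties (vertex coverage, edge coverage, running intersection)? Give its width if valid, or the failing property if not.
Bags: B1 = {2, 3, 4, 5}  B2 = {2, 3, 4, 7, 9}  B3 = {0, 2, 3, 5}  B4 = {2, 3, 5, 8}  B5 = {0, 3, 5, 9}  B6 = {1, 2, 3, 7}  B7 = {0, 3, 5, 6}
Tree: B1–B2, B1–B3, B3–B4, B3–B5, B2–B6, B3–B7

A tree decomposition must satisfy three properties: every vertex lies in some bag; for every edge, both endpoints lie together in some bag; and for every vertex, the bags containing it form a connected subtree. Here bags containing vertex 9 are not connected in the tree, so the decomposition is invalid.

No — bags containing vertex 9 are not connected in the tree.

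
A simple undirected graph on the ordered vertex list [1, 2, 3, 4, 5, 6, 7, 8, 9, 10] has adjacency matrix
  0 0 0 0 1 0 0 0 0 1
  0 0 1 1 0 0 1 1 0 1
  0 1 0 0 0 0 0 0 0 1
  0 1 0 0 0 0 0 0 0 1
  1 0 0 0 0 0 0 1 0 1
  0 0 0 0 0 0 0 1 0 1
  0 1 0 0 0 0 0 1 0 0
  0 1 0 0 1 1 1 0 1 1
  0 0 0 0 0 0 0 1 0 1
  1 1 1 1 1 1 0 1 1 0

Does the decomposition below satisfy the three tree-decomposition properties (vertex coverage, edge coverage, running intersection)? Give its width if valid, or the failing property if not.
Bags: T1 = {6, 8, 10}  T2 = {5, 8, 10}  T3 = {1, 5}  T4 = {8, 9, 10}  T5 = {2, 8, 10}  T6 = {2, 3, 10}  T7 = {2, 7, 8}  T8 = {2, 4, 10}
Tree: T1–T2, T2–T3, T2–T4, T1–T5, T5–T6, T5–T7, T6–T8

A tree decomposition must satisfy three properties: every vertex lies in some bag; for every edge, both endpoints lie together in some bag; and for every vertex, the bags containing it form a connected subtree. Here edge (10,1) lies in no bag, so the decomposition is invalid.

No — edge (10,1) lies in no bag.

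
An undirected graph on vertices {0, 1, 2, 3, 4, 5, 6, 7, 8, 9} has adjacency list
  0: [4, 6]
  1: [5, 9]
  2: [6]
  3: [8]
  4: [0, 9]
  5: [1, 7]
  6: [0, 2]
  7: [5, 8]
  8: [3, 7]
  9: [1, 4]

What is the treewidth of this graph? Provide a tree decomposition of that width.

Treewidth 1.
One optimal decomposition is:
Bags: B1 = {2, 6}  B2 = {0, 6}  B3 = {0, 4}  B4 = {4, 9}  B5 = {1, 9}  B6 = {1, 5}  B7 = {5, 7}  B8 = {7, 8}  B9 = {3, 8}
Tree: B1–B2, B2–B3, B3–B4, B4–B5, B5–B6, B6–B7, B7–B8, B8–B9

The largest bag has 2 vertices, giving width 1; this decomposition certifies tw(G) ≤ 1. G has an edge, so its treewidth is at least 1. Hence tw(G) = 1 exactly.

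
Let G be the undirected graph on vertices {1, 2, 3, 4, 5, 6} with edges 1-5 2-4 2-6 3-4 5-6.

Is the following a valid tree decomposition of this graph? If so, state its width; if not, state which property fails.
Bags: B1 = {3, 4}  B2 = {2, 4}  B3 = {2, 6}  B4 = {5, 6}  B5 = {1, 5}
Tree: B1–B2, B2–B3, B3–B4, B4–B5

Vertex coverage: the bags together contain {1, 2, 3, 4, 5, 6}, the full vertex set. Edge coverage: each edge of G has both endpoints in at least one bag. Running intersection: for every vertex, the bags containing it form a connected subtree. All three properties hold, so this is a valid tree decomposition of width max|bag| − 1 = 1, and hence tw(G) ≤ 1.

Yes; width 1.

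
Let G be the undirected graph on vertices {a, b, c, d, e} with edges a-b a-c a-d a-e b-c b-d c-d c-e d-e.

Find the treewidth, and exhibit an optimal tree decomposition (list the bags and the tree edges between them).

Treewidth 3.
One optimal decomposition is:
Bags: B1 = {a, b, c, d}  B2 = {a, c, d, e}
Tree: B1–B2

Every bag has size at most 4, so the width is 4 − 1 = 3 and tw(G) ≤ 3. On the other hand G contains the 4-clique {a, c, d, e}. A clique must lie in a single bag of any decomposition, so no decomposition can have width below 3. Hence tw(G) = 3 exactly.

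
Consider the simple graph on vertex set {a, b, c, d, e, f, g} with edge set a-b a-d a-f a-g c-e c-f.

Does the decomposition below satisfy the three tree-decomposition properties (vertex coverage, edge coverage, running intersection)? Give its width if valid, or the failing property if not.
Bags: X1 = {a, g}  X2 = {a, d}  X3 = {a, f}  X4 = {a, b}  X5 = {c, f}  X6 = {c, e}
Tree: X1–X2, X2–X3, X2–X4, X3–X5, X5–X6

Vertex coverage: the bags together contain {a, b, c, d, e, f, g}, the full vertex set. Edge coverage: each edge of G has both endpoints in at least one bag. Running intersection: for every vertex, the bags containing it form a connected subtree. All three properties hold, so this is a valid tree decomposition of width max|bag| − 1 = 1, and hence tw(G) ≤ 1.

Yes; width 1.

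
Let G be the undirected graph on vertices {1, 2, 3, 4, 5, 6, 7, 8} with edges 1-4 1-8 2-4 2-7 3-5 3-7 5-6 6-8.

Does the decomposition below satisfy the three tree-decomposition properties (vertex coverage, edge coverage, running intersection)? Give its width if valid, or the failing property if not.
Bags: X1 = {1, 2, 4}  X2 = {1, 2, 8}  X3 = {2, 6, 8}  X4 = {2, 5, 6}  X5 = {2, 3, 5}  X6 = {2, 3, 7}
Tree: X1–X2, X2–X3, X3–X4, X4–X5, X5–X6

Yes; width 2.

Checking the three conditions: (i) the bags cover all of {1, 2, 3, 4, 5, 6, 7, 8}; (ii) for each edge, some bag contains both endpoints; (iii) the bags containing any fixed vertex form a subtree. All hold, so the decomposition is valid with width 3 − 1 = 2.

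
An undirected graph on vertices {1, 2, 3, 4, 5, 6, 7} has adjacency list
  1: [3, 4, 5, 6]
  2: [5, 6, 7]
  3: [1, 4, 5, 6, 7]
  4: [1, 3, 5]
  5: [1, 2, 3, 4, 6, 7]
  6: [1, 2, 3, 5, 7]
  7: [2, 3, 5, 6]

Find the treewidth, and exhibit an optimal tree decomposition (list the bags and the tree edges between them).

Each bag holds 4 vertices, so the decomposition has width 3, which upper-bounds the treewidth. Conversely, {2, 5, 6, 7} is a clique of size 4, and the vertices of any clique must share a bag in every tree decomposition; so some bag has ≥ 4 vertices and tw(G) ≥ 3. Therefore the treewidth is 3.

Treewidth 3.
One optimal decomposition is:
Bags: B1 = {3, 5, 6, 7}  B2 = {2, 5, 6, 7}  B3 = {1, 3, 5, 6}  B4 = {1, 3, 4, 5}
Tree: B1–B2, B1–B3, B3–B4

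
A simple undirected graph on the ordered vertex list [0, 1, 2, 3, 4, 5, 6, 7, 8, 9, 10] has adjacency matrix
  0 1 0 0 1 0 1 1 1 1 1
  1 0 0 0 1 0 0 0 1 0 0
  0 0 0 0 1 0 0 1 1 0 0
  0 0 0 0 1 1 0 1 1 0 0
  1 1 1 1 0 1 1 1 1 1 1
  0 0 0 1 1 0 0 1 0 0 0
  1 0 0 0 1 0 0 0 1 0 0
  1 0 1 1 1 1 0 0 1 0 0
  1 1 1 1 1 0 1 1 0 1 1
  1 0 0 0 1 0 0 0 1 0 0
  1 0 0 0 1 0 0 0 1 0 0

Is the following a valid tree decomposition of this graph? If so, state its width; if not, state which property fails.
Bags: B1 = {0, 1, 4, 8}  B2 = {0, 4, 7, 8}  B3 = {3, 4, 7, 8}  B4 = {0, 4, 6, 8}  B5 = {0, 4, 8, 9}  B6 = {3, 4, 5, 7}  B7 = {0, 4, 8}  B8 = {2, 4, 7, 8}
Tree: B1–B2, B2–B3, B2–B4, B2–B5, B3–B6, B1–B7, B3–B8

A tree decomposition must satisfy three properties: every vertex lies in some bag; for every edge, both endpoints lie together in some bag; and for every vertex, the bags containing it form a connected subtree. Here vertex 10 appears in no bag, so the decomposition is invalid.

No — vertex 10 appears in no bag.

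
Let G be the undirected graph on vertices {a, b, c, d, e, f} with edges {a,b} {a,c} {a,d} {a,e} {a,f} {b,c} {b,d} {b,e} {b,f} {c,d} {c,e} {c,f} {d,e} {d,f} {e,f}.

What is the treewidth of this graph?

5

A width-5 tree decomposition is:
Bags: B1 = {a, b, c, d, e, f}
Tree: (single bag)
With just one bag of size 6, the width is 6 − 1 = 5, so tw(G) ≤ 5. For the lower bound, the 6 vertices {a, b, c, d, e, f} are pairwise adjacent, and any tree decomposition puts a clique entirely inside one bag — forcing width ≥ 5. Therefore the treewidth is 5.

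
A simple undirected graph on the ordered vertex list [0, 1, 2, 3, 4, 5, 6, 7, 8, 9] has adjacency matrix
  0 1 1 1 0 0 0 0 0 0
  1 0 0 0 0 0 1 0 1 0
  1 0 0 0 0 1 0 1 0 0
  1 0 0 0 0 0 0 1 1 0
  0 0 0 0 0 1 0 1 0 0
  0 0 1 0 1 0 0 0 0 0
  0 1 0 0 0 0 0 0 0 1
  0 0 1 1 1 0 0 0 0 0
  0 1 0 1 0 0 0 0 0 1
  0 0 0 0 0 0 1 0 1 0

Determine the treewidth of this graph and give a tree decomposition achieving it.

Each bag holds 3 vertices, so the decomposition has width 2, which upper-bounds the treewidth. The edges 6–9–8–1–6 form a cycle, so G is not a tree and its treewidth is at least 2. Hence tw(G) = 2 exactly.

Treewidth 2.
One optimal decomposition is:
Bags: B1 = {1, 6, 9}  B2 = {1, 8, 9}  B3 = {0, 1, 8}  B4 = {0, 3, 8}  B5 = {0, 2, 3}  B6 = {2, 3, 7}  B7 = {2, 5, 7}  B8 = {4, 5, 7}
Tree: B1–B2, B2–B3, B3–B4, B4–B5, B5–B6, B6–B7, B7–B8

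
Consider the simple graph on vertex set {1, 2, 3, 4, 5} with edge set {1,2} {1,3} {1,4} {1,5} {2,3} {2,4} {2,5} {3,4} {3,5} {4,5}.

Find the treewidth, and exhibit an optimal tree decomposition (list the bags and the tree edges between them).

With just one bag of size 5, the width is 5 − 1 = 4, so tw(G) ≤ 4. On the other hand G contains the 5-clique {1, 2, 3, 4, 5}. A clique must lie in a single bag of any decomposition, so no decomposition can have width below 4. Hence tw(G) = 4 exactly.

Treewidth 4.
One such decomposition:
Bags: B1 = {1, 2, 3, 4, 5}
Tree: (single bag)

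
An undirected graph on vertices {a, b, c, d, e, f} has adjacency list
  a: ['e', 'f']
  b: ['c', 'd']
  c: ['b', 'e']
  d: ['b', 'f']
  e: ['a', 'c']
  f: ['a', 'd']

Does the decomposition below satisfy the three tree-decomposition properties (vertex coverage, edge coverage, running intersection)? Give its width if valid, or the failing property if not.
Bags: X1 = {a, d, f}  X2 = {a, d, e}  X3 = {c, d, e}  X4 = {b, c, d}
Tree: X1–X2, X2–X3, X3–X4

Yes; width 2.

Every vertex of G appears in some bag (union = {a, b, c, d, e, f}); every edge is covered by a bag; and for each vertex v the set of bags containing v is connected in the bag tree. The decomposition is therefore valid. The largest bag has 3 vertices, so the width is 2.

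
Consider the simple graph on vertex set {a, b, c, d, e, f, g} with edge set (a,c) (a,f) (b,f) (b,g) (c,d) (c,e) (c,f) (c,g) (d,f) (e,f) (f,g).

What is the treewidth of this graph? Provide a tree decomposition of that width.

Treewidth 2.
Bags: B1 = {c, e, f}  B2 = {c, f, g}  B3 = {b, f, g}  B4 = {a, c, f}  B5 = {c, d, f}
Tree: B1–B2, B2–B3, B1–B4, B2–B5

Each bag holds 3 vertices, so the decomposition has width 2, which upper-bounds the treewidth. For the lower bound, the 3 vertices {c, d, f} are pairwise adjacent, and any tree decomposition puts a clique entirely inside one bag — forcing width ≥ 2. Therefore the treewidth is 2.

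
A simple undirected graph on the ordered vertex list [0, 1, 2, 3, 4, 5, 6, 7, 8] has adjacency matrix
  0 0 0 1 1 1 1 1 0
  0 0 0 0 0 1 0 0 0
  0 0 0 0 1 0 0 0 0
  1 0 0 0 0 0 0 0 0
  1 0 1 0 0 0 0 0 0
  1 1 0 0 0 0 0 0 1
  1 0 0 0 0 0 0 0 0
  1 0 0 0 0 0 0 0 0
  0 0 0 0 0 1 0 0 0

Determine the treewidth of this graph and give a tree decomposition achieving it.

Treewidth 1.
Bags: B1 = {5, 8}  B2 = {0, 5}  B3 = {0, 3}  B4 = {0, 6}  B5 = {0, 7}  B6 = {0, 4}  B7 = {2, 4}  B8 = {1, 5}
Tree: B1–B2, B2–B3, B2–B4, B3–B5, B4–B6, B6–B7, B2–B8

Every bag has size at most 2, so the width is 2 − 1 = 1 and tw(G) ≤ 1. Since G has at least one edge (e.g. 5–8), it is not an edgeless graph, so tw(G) ≥ 1. The upper and lower bounds meet at 1, so that is the treewidth.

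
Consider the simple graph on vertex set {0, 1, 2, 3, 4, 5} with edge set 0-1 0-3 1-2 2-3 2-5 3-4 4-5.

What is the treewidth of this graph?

A width-2 tree decomposition is:
Bags: B1 = {0, 1, 3}  B2 = {1, 2, 3}  B3 = {2, 3, 4}  B4 = {2, 4, 5}
Tree: B1–B2, B2–B3, B3–B4
Every bag has size at most 3, so the width is 3 − 1 = 2 and tw(G) ≤ 2. The edges 0–1–2–3–0 form a cycle, so G is not a tree and its treewidth is at least 2. The upper and lower bounds meet at 2, so that is the treewidth.

2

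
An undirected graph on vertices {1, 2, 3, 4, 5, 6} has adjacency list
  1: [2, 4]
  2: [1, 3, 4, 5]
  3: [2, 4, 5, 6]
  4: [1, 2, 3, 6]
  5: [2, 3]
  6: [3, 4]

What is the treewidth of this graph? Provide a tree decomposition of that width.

Treewidth 2.
Bags: B1 = {3, 4, 6}  B2 = {2, 3, 4}  B3 = {2, 3, 5}  B4 = {1, 2, 4}
Tree: B1–B2, B2–B3, B2–B4

Each bag holds 3 vertices, so the decomposition has width 2, which upper-bounds the treewidth. Conversely, {1, 2, 4} is a clique of size 3, and the vertices of any clique must share a bag in every tree decomposition; so some bag has ≥ 3 vertices and tw(G) ≥ 2. Hence tw(G) = 2 exactly.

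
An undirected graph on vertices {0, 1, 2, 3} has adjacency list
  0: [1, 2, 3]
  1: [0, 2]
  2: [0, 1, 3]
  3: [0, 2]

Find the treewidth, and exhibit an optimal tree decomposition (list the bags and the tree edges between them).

Treewidth 2.
One optimal decomposition is:
Bags: B1 = {0, 2, 3}  B2 = {0, 1, 2}
Tree: B1–B2

Each bag holds 3 vertices, so the decomposition has width 2, which upper-bounds the treewidth. For the lower bound, the 3 vertices {0, 1, 2} are pairwise adjacent, and any tree decomposition puts a clique entirely inside one bag — forcing width ≥ 2. The upper and lower bounds meet at 2, so that is the treewidth.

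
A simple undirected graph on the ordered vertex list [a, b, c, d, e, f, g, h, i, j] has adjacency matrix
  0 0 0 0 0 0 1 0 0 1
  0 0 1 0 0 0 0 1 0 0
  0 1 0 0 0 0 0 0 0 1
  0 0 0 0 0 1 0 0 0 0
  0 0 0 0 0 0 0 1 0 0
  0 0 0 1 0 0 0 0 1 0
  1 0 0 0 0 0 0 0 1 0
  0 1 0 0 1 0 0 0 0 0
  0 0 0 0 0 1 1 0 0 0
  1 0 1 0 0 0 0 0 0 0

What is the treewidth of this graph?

1

A width-1 tree decomposition is:
Bags: B1 = {e, h}  B2 = {b, h}  B3 = {b, c}  B4 = {c, j}  B5 = {a, j}  B6 = {a, g}  B7 = {g, i}  B8 = {f, i}  B9 = {d, f}
Tree: B1–B2, B2–B3, B3–B4, B4–B5, B5–B6, B6–B7, B7–B8, B8–B9
Each bag holds 2 vertices, so the decomposition has width 1, which upper-bounds the treewidth. Any graph with an edge has treewidth ≥ 1, and G has the edge e–h. The upper and lower bounds meet at 1, so that is the treewidth.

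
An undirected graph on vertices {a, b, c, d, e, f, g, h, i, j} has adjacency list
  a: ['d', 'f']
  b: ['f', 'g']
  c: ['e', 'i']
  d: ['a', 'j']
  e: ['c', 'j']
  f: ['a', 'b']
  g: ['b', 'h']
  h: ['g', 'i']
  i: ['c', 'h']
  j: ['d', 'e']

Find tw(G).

2

A width-2 tree decomposition is:
Bags: B1 = {d, e, j}  B2 = {a, d, e}  B3 = {a, e, f}  B4 = {b, e, f}  B5 = {b, e, g}  B6 = {e, g, h}  B7 = {e, h, i}  B8 = {c, e, i}
Tree: B1–B2, B2–B3, B3–B4, B4–B5, B5–B6, B6–B7, B7–B8
The largest bag has 3 vertices, giving width 2; this decomposition certifies tw(G) ≤ 2. For the lower bound, G contains the cycle e–j–d–a–f–b–g–h–i–c–e, so G is not a forest; only forests have treewidth ≤ 1, hence tw(G) ≥ 2. Combining the bounds, tw(G) = 2.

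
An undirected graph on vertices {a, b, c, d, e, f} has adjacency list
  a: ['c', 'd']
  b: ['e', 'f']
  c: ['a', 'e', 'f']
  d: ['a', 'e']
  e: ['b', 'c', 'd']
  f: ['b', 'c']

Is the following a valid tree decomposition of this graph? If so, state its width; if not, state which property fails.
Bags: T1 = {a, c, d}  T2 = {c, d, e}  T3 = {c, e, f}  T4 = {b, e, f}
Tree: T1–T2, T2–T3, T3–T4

Yes; width 2.

Every vertex of G appears in some bag (union = {a, b, c, d, e, f}); every edge is covered by a bag; and for each vertex v the set of bags containing v is connected in the bag tree. The decomposition is therefore valid. The largest bag has 3 vertices, so the width is 2.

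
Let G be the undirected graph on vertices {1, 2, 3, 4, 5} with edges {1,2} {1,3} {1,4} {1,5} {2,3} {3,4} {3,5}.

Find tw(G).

2

A width-2 tree decomposition is:
Bags: B1 = {1, 3, 5}  B2 = {1, 2, 3}  B3 = {1, 3, 4}
Tree: B1–B2, B2–B3
Every bag has size at most 3, so the width is 3 − 1 = 2 and tw(G) ≤ 2. For the lower bound, the 3 vertices {1, 2, 3} are pairwise adjacent, and any tree decomposition puts a clique entirely inside one bag — forcing width ≥ 2. Therefore the treewidth is 2.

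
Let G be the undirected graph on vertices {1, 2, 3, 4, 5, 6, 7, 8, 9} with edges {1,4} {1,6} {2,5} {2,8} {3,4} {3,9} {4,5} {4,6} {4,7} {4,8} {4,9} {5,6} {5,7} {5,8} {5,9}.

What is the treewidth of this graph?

2

A width-2 tree decomposition is:
Bags: B1 = {4, 5, 8}  B2 = {4, 5, 6}  B3 = {1, 4, 6}  B4 = {4, 5, 9}  B5 = {4, 5, 7}  B6 = {2, 5, 8}  B7 = {3, 4, 9}
Tree: B1–B2, B2–B3, B2–B4, B1–B5, B1–B6, B4–B7
The largest bag has 3 vertices, giving width 2; this decomposition certifies tw(G) ≤ 2. For the lower bound, the 3 vertices {2, 5, 8} are pairwise adjacent, and any tree decomposition puts a clique entirely inside one bag — forcing width ≥ 2. Hence tw(G) = 2 exactly.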